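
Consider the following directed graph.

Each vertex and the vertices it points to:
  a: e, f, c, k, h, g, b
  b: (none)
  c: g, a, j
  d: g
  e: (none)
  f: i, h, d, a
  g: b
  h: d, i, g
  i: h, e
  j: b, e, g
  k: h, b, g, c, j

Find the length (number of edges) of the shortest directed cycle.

2

For each vertex v, BFS finds the shortest path from v back to v.
The shortest such closed walk is f → a → f, length 2.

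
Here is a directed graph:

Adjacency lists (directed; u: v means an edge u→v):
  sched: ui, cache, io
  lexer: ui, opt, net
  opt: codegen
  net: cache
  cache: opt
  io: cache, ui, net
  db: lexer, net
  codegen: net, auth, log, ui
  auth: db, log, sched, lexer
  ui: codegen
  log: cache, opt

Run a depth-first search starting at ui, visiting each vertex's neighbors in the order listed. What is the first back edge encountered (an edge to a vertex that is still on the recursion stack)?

opt→codegen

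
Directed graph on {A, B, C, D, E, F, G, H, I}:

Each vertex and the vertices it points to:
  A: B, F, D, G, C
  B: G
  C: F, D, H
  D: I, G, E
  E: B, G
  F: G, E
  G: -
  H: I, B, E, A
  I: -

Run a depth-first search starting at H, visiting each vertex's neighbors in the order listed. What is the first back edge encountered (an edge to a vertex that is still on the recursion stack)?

C→H

DFS from H (visiting each vertex's neighbors in the order listed); mark gray on enter, black on exit:
H gray
  I gray
  I black
  B gray
    G gray
    G black
  B black
  E gray
    E→B: B black — skip
    E→G: G black — skip
  E black
  A gray
    A→B: B black — skip
    F gray
      F→G: G black — skip
      F→E: E black — skip
    F black
    D gray
      D→I: I black — skip
      D→G: G black — skip
      D→E: E black — skip
    D black
    A→G: G black — skip
    C gray
      C→F: F black — skip
      C→D: D black — skip
      C→H: H is gray → back edge
First back edge: C → H.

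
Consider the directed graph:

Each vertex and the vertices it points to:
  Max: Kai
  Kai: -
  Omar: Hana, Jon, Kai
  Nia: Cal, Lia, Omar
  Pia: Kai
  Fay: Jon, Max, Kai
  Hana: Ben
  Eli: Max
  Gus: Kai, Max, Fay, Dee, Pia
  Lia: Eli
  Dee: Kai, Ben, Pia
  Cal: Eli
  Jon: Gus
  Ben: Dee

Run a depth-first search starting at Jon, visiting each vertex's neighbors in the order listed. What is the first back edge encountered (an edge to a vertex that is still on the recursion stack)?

DFS from Jon (visiting each vertex's neighbors in the order listed); mark gray on enter, black on exit:
Jon gray
  Gus gray
    Kai gray
    Kai black
    Max gray
      Max→Kai: Kai black — skip
    Max black
    Fay gray
      Fay→Jon: Jon is gray → back edge
First back edge: Fay → Jon.

Fay→Jon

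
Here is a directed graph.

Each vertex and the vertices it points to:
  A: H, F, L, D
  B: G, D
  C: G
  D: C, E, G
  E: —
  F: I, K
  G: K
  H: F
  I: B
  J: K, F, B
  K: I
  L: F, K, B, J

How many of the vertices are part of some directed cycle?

6

A vertex is on a directed cycle iff it belongs to a strongly connected component of size ≥ 2 (or has a self-loop).
The vertices on cycles are {B, C, D, G, I, K} — 6 in total.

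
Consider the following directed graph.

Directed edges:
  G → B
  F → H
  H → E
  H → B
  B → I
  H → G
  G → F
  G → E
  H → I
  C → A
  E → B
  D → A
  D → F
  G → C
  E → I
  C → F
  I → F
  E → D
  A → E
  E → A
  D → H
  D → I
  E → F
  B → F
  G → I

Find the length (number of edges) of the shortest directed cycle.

For each vertex v, BFS finds the shortest path from v back to v.
The shortest such closed walk is E → A → E, length 2.

2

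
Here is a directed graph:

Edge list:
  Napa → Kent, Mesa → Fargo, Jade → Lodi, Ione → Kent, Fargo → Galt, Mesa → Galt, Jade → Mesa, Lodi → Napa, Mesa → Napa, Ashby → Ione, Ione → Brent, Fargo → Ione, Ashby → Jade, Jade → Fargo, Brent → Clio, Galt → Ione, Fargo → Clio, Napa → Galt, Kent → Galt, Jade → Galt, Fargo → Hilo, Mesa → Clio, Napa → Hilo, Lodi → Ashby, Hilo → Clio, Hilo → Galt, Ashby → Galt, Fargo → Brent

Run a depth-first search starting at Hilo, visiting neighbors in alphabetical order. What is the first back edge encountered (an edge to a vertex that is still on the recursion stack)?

DFS from Hilo (visiting neighbors in alphabetical order); mark gray on enter, black on exit:
Hilo gray
  Clio gray
  Clio black
  Galt gray
    Ione gray
      Brent gray
        Brent→Clio: Clio black — skip
      Brent black
      Kent gray
        Kent→Galt: Galt is gray → back edge
First back edge: Kent → Galt.

Kent->Galt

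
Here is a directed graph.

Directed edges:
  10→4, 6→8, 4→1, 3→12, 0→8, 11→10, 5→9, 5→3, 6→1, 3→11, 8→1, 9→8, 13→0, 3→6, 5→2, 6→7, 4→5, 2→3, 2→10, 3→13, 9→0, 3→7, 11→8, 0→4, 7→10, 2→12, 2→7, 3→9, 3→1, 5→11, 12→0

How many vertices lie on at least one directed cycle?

12

A vertex is on a directed cycle iff it belongs to a strongly connected component of size ≥ 2 (or has a self-loop).
The vertices on cycles are {0, 2, 3, 4, 5, 6, 7, 9, 10, 11, 12, 13} — 12 in total.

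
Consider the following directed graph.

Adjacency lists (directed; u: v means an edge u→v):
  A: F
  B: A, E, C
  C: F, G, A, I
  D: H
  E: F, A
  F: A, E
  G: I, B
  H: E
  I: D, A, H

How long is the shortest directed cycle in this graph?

For each vertex v, BFS finds the shortest path from v back to v.
The shortest such closed walk is F → E → F, length 2.

2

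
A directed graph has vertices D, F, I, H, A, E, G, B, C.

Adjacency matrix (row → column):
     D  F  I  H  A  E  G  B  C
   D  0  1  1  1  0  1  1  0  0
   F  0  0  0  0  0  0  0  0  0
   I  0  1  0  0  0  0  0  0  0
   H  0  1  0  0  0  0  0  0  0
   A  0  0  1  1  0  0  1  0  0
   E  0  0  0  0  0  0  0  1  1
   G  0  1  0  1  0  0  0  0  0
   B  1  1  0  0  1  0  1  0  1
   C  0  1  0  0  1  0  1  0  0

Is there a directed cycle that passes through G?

G lies on a cycle iff there is a path from G back to itself.
Exploring from G, it never reaches itself; equivalently, its strongly connected component is a singleton.

No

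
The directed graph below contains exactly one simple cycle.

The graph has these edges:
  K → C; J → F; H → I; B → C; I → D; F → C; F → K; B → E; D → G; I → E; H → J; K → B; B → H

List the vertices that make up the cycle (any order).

B, F, H, J, K

DFS with gray/black marking from H:
H gray
  J gray
    F gray
      C gray
      C black
      K gray
        K→C: C black — skip
        B gray
          E gray
          E black
          B→C: C black — skip
          B→H: H is gray → back edge
Back edge closes the cycle H → J → F → K → B → H; its vertices are {B, F, H, J, K}.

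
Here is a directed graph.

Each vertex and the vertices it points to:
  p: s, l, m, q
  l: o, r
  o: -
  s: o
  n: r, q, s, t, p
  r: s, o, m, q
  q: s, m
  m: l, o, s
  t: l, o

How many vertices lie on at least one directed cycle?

4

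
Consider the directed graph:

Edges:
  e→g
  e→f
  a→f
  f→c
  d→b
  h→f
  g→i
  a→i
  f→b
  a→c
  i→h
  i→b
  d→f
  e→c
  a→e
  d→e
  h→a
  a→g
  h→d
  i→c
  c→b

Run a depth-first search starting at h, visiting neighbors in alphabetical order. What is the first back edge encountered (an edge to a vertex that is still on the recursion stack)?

DFS from h (visiting neighbors in alphabetical order); mark gray on enter, black on exit:
h gray
  a gray
    c gray
      b gray
      b black
    c black
    e gray
      e→c: c black — skip
      f gray
        f→b: b black — skip
        f→c: c black — skip
      f black
      g gray
        i gray
          i→b: b black — skip
          i→c: c black — skip
          i→h: h is gray → back edge
First back edge: i → h.

i→h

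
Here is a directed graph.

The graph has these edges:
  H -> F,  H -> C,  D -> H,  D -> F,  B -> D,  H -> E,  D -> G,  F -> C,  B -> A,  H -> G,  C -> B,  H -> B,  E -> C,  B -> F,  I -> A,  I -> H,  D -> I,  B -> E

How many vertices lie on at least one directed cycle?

7

A vertex is on a directed cycle iff it belongs to a strongly connected component of size ≥ 2 (or has a self-loop).
The vertices on cycles are {B, C, D, E, F, H, I} — 7 in total.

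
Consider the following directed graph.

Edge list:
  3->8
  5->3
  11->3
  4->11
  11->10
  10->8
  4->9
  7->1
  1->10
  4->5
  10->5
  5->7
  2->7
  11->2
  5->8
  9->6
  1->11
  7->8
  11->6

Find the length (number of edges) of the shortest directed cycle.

4

For each vertex v, BFS finds the shortest path from v back to v.
The shortest such closed walk is 11 → 2 → 7 → 1 → 11, length 4.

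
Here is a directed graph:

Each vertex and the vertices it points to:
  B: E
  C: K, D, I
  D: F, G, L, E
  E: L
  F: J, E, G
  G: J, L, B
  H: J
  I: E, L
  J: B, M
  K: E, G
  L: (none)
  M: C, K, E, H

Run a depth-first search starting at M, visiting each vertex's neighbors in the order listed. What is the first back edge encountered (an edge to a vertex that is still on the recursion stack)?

J->M

DFS from M (visiting each vertex's neighbors in the order listed); mark gray on enter, black on exit:
M gray
  C gray
    K gray
      E gray
        L gray
        L black
      E black
      G gray
        J gray
          B gray
            B→E: E black — skip
          B black
          J→M: M is gray → back edge
First back edge: J → M.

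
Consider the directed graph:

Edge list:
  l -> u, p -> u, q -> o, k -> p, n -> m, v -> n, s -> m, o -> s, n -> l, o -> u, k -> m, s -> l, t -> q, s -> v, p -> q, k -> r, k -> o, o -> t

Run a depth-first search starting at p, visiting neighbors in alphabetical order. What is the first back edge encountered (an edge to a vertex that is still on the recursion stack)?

t->q

DFS from p (visiting neighbors in alphabetical order); mark gray on enter, black on exit:
p gray
  q gray
    o gray
      s gray
        l gray
          u gray
          u black
        l black
        m gray
        m black
        v gray
          n gray
            n→l: l black — skip
            n→m: m black — skip
          n black
        v black
      s black
      t gray
        t→q: q is gray → back edge
First back edge: t → q.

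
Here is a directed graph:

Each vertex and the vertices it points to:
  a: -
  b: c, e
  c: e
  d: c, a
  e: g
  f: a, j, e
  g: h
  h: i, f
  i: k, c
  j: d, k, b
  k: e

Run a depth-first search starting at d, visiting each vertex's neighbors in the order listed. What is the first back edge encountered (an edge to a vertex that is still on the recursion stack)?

k→e

DFS from d (visiting each vertex's neighbors in the order listed); mark gray on enter, black on exit:
d gray
  c gray
    e gray
      g gray
        h gray
          i gray
            k gray
              k→e: e is gray → back edge
First back edge: k → e.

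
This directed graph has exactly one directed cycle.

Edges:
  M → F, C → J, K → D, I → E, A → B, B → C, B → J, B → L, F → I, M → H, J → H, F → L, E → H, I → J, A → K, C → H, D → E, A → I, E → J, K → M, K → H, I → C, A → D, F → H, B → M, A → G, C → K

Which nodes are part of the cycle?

C, F, I, K, M

DFS with gray/black marking from K:
K gray
  D gray
    E gray
      H gray
      H black
      J gray
        J→H: H black — skip
      J black
    E black
  D black
  K→H: H black — skip
  M gray
    F gray
      I gray
        I→J: J black — skip
        I→E: E black — skip
        C gray
          C→J: J black — skip
          C→H: H black — skip
          C→K: K is gray → back edge
Back edge closes the cycle K → M → F → I → C → K; its vertices are {C, F, I, K, M}.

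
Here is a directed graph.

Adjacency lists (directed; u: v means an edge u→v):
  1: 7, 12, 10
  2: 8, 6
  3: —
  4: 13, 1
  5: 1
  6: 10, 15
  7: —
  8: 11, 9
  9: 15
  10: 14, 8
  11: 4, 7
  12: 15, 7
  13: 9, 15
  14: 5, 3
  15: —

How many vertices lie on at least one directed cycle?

A vertex is on a directed cycle iff it belongs to a strongly connected component of size ≥ 2 (or has a self-loop).
The vertices on cycles are {1, 4, 5, 8, 10, 11, 14} — 7 in total.

7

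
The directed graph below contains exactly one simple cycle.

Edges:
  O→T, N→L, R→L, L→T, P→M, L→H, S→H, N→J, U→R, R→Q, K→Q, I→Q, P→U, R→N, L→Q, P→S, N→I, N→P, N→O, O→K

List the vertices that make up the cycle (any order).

DFS with gray/black marking from R:
R gray
  Q gray
  Q black
  L gray
    L→Q: Q black — skip
    T gray
    T black
    H gray
    H black
  L black
  N gray
    I gray
      I→Q: Q black — skip
    I black
    N→L: L black — skip
    O gray
      O→T: T black — skip
      K gray
        K→Q: Q black — skip
      K black
    O black
    P gray
      M gray
      M black
      U gray
        U→R: R is gray → back edge
Back edge closes the cycle R → N → P → U → R; its vertices are {N, P, R, U}.

N, P, R, U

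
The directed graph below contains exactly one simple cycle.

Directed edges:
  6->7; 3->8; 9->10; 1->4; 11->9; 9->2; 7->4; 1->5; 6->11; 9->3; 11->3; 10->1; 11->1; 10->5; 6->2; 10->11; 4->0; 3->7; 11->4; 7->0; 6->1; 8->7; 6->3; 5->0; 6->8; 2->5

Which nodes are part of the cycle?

9, 10, 11

DFS with gray/black marking from 11:
11 gray
  1 gray
    4 gray
      0 gray
      0 black
    4 black
    5 gray
      5→0: 0 black — skip
    5 black
  1 black
  3 gray
    7 gray
      7→4: 4 black — skip
      7→0: 0 black — skip
    7 black
    8 gray
      8→7: 7 black — skip
    8 black
  3 black
  11→4: 4 black — skip
  9 gray
    10 gray
      10→11: 11 is gray → back edge
Back edge closes the cycle 11 → 9 → 10 → 11; its vertices are {9, 10, 11}.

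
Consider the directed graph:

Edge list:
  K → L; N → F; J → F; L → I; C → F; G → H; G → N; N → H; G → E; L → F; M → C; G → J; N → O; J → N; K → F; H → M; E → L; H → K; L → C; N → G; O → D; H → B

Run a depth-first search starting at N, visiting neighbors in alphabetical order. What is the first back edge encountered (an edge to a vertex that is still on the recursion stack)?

DFS from N (visiting neighbors in alphabetical order); mark gray on enter, black on exit:
N gray
  F gray
  F black
  G gray
    E gray
      L gray
        C gray
          C→F: F black — skip
        C black
        L→F: F black — skip
        I gray
        I black
      L black
    E black
    H gray
      B gray
      B black
      K gray
        K→F: F black — skip
        K→L: L black — skip
      K black
      M gray
        M→C: C black — skip
      M black
    H black
    J gray
      J→F: F black — skip
      J→N: N is gray → back edge
First back edge: J → N.

J->N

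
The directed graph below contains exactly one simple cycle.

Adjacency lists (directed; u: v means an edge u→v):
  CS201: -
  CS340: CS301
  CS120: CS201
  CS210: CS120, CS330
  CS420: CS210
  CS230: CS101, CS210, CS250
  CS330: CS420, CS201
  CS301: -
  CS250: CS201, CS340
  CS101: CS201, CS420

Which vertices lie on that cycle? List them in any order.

CS210, CS330, CS420

DFS with gray/black marking from CS210:
CS210 gray
  CS120 gray
    CS201 gray
    CS201 black
  CS120 black
  CS330 gray
    CS420 gray
      CS420→CS210: CS210 is gray → back edge
Back edge closes the cycle CS210 → CS330 → CS420 → CS210; its vertices are {CS210, CS330, CS420}.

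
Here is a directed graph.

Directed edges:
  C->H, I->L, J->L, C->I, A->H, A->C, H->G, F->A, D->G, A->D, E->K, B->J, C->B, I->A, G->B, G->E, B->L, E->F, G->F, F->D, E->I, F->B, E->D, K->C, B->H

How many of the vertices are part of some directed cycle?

A vertex is on a directed cycle iff it belongs to a strongly connected component of size ≥ 2 (or has a self-loop).
The vertices on cycles are {A, B, C, D, E, F, G, H, I, K} — 10 in total.

10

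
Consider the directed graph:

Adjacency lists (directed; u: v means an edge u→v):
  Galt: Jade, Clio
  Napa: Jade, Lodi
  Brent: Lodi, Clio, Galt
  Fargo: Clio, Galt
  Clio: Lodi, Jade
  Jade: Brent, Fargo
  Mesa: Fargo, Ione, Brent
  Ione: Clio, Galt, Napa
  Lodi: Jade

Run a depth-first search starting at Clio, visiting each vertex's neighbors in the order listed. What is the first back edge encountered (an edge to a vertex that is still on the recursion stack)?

DFS from Clio (visiting each vertex's neighbors in the order listed); mark gray on enter, black on exit:
Clio gray
  Lodi gray
    Jade gray
      Brent gray
        Brent→Lodi: Lodi is gray → back edge
First back edge: Brent → Lodi.

Brent→Lodi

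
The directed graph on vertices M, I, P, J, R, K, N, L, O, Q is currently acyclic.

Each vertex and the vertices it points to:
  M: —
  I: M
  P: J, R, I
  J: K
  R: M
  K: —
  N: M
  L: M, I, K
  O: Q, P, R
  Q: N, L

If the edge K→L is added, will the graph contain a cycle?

Adding K→L creates a cycle iff L can already reach K.
Path from L: L → K.
So L → … → K → L is a cycle.

Yes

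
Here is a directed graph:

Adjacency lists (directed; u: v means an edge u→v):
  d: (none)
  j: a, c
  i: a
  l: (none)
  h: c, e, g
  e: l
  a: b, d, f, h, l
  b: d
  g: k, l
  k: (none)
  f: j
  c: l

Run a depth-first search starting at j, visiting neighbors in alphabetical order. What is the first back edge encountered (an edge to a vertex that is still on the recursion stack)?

f->j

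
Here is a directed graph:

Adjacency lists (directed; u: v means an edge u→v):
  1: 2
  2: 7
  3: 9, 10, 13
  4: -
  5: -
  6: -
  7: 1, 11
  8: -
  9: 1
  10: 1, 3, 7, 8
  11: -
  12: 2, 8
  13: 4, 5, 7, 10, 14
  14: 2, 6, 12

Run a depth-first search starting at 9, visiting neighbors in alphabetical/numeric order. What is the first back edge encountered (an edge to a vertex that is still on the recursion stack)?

DFS from 9 (visiting neighbors in alphabetical/numeric order); mark gray on enter, black on exit:
9 gray
  1 gray
    2 gray
      7 gray
        7→1: 1 is gray → back edge
First back edge: 7 → 1.

7->1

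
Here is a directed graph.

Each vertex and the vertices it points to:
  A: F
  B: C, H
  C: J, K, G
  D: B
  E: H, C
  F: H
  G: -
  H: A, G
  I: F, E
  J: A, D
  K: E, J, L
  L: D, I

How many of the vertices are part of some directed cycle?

A vertex is on a directed cycle iff it belongs to a strongly connected component of size ≥ 2 (or has a self-loop).
The vertices on cycles are {A, B, C, D, E, F, H, I, J, K, L} — 11 in total.

11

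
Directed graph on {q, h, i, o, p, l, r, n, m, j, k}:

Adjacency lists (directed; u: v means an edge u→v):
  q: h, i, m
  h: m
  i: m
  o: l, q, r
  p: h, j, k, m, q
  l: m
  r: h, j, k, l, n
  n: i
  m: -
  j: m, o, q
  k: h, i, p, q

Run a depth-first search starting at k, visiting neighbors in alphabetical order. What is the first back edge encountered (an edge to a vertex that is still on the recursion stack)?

r->j

DFS from k (visiting neighbors in alphabetical order); mark gray on enter, black on exit:
k gray
  h gray
    m gray
    m black
  h black
  i gray
    i→m: m black — skip
  i black
  p gray
    p→h: h black — skip
    j gray
      j→m: m black — skip
      o gray
        l gray
          l→m: m black — skip
        l black
        q gray
          q→h: h black — skip
          q→i: i black — skip
          q→m: m black — skip
        q black
        r gray
          r→h: h black — skip
          r→j: j is gray → back edge
First back edge: r → j.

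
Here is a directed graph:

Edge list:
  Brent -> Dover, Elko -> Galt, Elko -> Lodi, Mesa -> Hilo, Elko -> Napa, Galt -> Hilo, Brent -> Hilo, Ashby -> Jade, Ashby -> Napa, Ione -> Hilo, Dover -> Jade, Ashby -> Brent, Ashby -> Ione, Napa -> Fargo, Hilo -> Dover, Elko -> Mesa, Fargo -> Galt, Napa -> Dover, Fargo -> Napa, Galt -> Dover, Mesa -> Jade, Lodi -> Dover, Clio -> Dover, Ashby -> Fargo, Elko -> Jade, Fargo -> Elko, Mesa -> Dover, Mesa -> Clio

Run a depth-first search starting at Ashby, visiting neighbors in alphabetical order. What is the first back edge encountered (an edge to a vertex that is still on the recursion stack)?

Napa→Fargo

DFS from Ashby (visiting neighbors in alphabetical order); mark gray on enter, black on exit:
Ashby gray
  Brent gray
    Dover gray
      Jade gray
      Jade black
    Dover black
    Hilo gray
      Hilo→Dover: Dover black — skip
    Hilo black
  Brent black
  Fargo gray
    Elko gray
      Galt gray
        Galt→Dover: Dover black — skip
        Galt→Hilo: Hilo black — skip
      Galt black
      Elko→Jade: Jade black — skip
      Lodi gray
        Lodi→Dover: Dover black — skip
      Lodi black
      Mesa gray
        Clio gray
          Clio→Dover: Dover black — skip
        Clio black
        Mesa→Dover: Dover black — skip
        Mesa→Hilo: Hilo black — skip
        Mesa→Jade: Jade black — skip
      Mesa black
      Napa gray
        Napa→Dover: Dover black — skip
        Napa→Fargo: Fargo is gray → back edge
First back edge: Napa → Fargo.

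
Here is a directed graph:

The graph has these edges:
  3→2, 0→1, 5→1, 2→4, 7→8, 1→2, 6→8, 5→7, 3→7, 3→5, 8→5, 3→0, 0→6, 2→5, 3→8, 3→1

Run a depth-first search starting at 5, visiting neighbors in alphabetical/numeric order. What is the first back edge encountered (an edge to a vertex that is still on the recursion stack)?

2→5

DFS from 5 (visiting neighbors in alphabetical/numeric order); mark gray on enter, black on exit:
5 gray
  1 gray
    2 gray
      4 gray
      4 black
      2→5: 5 is gray → back edge
First back edge: 2 → 5.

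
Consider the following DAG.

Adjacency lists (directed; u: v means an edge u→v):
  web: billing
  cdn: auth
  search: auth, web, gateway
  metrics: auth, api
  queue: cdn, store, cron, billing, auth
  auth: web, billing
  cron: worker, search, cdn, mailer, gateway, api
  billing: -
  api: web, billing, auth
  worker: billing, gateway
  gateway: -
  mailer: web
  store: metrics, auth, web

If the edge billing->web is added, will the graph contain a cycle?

Adding billing→web creates a cycle iff web can already reach billing.
Path from web: web → billing.
So web → … → billing → web is a cycle.

Yes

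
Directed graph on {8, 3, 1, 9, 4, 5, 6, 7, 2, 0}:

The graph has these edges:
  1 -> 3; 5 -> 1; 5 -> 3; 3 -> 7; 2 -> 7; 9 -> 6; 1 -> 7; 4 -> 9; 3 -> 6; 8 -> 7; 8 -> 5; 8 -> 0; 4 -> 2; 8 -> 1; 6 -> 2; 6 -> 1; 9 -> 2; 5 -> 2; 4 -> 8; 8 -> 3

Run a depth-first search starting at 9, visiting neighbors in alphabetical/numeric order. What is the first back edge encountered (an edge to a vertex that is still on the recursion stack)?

3→6

DFS from 9 (visiting neighbors in alphabetical/numeric order); mark gray on enter, black on exit:
9 gray
  2 gray
    7 gray
    7 black
  2 black
  6 gray
    1 gray
      3 gray
        3→6: 6 is gray → back edge
First back edge: 3 → 6.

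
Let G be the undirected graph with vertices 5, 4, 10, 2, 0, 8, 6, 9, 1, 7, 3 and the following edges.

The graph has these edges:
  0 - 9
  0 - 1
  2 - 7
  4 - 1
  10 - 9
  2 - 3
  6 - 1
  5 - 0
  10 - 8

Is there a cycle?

No

DFS, tracking each vertex's parent; an edge to a visited non-parent vertex closes a cycle.
Start from 9:
visit 9 (parent –)
  visit 0 (parent 9)
    visit 1 (parent 0)
      1–0: parent, skip
      visit 6 (parent 1)
        6–1: parent, skip
      visit 4 (parent 1)
        4–1: parent, skip
    visit 5 (parent 0)
      5–0: parent, skip
    0–9: parent, skip
  visit 10 (parent 9)
    10–9: parent, skip
    visit 8 (parent 10)
      8–10: parent, skip
visit 2 (parent –)
  visit 3 (parent 2)
    3–2: parent, skip
  visit 7 (parent 2)
    7–2: parent, skip
No non-parent visited neighbor found — the graph is a forest.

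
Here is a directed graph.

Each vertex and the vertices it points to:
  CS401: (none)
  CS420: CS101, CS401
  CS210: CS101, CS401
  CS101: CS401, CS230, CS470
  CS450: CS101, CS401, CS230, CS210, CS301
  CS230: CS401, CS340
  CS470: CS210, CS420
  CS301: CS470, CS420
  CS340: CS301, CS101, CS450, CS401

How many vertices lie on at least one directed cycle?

A vertex is on a directed cycle iff it belongs to a strongly connected component of size ≥ 2 (or has a self-loop).
The vertices on cycles are {CS101, CS210, CS230, CS301, CS340, CS420, CS450, CS470} — 8 in total.

8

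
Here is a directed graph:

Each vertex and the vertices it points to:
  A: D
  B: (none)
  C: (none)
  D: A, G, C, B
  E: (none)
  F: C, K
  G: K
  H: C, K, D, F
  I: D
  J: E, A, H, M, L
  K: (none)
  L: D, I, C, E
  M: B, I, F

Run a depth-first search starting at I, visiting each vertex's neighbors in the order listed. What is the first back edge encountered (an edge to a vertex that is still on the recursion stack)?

DFS from I (visiting each vertex's neighbors in the order listed); mark gray on enter, black on exit:
I gray
  D gray
    A gray
      A→D: D is gray → back edge
First back edge: A → D.

A->D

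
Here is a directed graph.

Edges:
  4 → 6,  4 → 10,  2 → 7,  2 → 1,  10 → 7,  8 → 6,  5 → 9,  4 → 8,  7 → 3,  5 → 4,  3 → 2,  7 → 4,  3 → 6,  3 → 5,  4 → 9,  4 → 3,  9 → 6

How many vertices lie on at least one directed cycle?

6

A vertex is on a directed cycle iff it belongs to a strongly connected component of size ≥ 2 (or has a self-loop).
The vertices on cycles are {2, 3, 4, 5, 7, 10} — 6 in total.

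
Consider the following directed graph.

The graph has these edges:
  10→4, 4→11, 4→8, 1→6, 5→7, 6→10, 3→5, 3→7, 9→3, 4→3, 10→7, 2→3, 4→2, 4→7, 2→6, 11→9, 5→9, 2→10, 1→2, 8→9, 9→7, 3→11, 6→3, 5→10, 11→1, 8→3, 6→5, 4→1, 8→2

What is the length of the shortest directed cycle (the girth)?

3

For each vertex v, BFS finds the shortest path from v back to v.
The shortest such closed walk is 4 → 2 → 10 → 4, length 3.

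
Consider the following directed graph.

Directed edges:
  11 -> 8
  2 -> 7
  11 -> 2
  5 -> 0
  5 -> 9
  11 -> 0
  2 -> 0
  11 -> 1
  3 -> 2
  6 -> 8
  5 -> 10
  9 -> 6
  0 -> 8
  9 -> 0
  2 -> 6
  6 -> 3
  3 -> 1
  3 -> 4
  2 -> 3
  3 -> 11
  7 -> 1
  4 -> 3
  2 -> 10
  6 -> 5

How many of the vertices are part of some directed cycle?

7

A vertex is on a directed cycle iff it belongs to a strongly connected component of size ≥ 2 (or has a self-loop).
The vertices on cycles are {2, 3, 4, 5, 6, 9, 11} — 7 in total.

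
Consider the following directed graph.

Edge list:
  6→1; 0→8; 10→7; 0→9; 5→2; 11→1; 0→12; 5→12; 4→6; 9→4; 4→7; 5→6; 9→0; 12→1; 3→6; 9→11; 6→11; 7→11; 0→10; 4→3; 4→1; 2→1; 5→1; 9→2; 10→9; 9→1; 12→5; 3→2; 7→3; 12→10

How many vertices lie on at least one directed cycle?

A vertex is on a directed cycle iff it belongs to a strongly connected component of size ≥ 2 (or has a self-loop).
The vertices on cycles are {0, 5, 9, 10, 12} — 5 in total.

5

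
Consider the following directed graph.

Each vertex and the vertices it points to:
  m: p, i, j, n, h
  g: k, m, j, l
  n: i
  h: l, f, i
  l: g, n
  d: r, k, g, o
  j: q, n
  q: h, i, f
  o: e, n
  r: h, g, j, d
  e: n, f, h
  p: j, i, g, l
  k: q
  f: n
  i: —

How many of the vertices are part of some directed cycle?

A vertex is on a directed cycle iff it belongs to a strongly connected component of size ≥ 2 (or has a self-loop).
The vertices on cycles are {d, g, h, j, k, l, m, p, q, r} — 10 in total.

10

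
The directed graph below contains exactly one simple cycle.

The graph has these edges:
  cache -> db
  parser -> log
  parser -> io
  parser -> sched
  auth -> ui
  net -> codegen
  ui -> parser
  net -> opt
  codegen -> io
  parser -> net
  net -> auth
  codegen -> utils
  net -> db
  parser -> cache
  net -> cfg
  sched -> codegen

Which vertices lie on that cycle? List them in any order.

DFS with gray/black marking from parser:
parser gray
  cache gray
    db gray
    db black
  cache black
  net gray
    auth gray
      ui gray
        ui→parser: parser is gray → back edge
Back edge closes the cycle parser → net → auth → ui → parser; its vertices are {ui, net, auth, parser}.

ui, net, auth, parser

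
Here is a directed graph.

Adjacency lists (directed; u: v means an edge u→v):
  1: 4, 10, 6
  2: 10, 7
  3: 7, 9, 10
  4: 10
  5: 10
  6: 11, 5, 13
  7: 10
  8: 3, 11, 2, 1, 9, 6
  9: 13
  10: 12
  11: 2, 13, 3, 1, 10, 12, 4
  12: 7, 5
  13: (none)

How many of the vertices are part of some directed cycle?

A vertex is on a directed cycle iff it belongs to a strongly connected component of size ≥ 2 (or has a self-loop).
The vertices on cycles are {1, 5, 6, 7, 10, 11, 12} — 7 in total.

7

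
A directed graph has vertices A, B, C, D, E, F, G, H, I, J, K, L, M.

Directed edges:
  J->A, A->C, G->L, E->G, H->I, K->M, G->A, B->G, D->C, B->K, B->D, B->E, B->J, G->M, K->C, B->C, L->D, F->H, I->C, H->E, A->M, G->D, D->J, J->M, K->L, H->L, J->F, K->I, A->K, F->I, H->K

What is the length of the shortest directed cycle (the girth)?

5

For each vertex v, BFS finds the shortest path from v back to v.
The shortest such closed walk is J → A → K → L → D → J, length 5.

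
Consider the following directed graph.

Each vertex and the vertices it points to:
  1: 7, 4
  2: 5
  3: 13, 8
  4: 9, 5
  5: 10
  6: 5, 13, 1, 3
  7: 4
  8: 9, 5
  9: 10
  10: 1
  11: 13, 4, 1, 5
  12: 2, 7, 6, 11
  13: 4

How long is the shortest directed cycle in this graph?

4

For each vertex v, BFS finds the shortest path from v back to v.
The shortest such closed walk is 1 → 4 → 9 → 10 → 1, length 4.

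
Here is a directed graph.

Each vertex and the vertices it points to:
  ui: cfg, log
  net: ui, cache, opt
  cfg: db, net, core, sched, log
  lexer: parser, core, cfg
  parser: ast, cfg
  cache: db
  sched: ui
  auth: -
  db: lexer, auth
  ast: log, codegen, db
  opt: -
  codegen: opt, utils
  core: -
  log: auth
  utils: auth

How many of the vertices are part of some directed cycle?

A vertex is on a directed cycle iff it belongs to a strongly connected component of size ≥ 2 (or has a self-loop).
The vertices on cycles are {db, ui, ast, cfg, net, cache, lexer, sched, parser} — 9 in total.

9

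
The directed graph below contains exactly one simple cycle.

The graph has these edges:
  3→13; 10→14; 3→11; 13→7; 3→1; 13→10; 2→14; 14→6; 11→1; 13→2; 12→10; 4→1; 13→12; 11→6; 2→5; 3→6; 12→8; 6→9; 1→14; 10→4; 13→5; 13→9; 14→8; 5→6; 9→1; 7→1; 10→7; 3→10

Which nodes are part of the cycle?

1, 6, 9, 14

DFS with gray/black marking from 9:
9 gray
  1 gray
    14 gray
      6 gray
        6→9: 9 is gray → back edge
Back edge closes the cycle 9 → 1 → 14 → 6 → 9; its vertices are {1, 6, 9, 14}.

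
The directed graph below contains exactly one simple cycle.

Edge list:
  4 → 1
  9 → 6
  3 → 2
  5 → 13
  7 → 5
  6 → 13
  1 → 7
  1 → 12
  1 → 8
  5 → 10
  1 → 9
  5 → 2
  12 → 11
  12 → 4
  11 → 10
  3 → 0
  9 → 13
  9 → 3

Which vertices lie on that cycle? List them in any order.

1, 4, 12

DFS with gray/black marking from 1:
1 gray
  8 gray
  8 black
  7 gray
    5 gray
      2 gray
      2 black
      10 gray
      10 black
      13 gray
      13 black
    5 black
  7 black
  9 gray
    9→13: 13 black — skip
    6 gray
      6→13: 13 black — skip
    6 black
    3 gray
      0 gray
      0 black
      3→2: 2 black — skip
    3 black
  9 black
  12 gray
    11 gray
      11→10: 10 black — skip
    11 black
    4 gray
      4→1: 1 is gray → back edge
Back edge closes the cycle 1 → 12 → 4 → 1; its vertices are {1, 4, 12}.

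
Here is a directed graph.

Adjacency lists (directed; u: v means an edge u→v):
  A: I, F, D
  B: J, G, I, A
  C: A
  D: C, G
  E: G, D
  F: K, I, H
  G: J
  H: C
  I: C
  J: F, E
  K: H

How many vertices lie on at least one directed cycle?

10

A vertex is on a directed cycle iff it belongs to a strongly connected component of size ≥ 2 (or has a self-loop).
The vertices on cycles are {A, C, D, E, F, G, H, I, J, K} — 10 in total.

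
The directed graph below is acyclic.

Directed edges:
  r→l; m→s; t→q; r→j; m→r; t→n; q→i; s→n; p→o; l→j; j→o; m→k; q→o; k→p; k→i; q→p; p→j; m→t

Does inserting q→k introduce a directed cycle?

Adding q→k creates a cycle iff k can already reach q.
Explore from k: no path reaches q. The graph stays acyclic.

No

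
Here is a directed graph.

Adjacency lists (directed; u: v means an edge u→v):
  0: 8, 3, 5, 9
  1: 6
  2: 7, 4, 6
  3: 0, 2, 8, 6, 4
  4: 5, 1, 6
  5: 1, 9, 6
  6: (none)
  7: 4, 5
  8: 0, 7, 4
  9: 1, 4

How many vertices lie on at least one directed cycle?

6

A vertex is on a directed cycle iff it belongs to a strongly connected component of size ≥ 2 (or has a self-loop).
The vertices on cycles are {0, 3, 4, 5, 8, 9} — 6 in total.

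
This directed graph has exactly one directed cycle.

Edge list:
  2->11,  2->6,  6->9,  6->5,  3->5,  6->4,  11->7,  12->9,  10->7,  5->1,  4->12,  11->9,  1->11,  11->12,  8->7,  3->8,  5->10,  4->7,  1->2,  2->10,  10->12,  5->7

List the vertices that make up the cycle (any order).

DFS with gray/black marking from 5:
5 gray
  1 gray
    11 gray
      9 gray
      9 black
      7 gray
      7 black
      12 gray
        12→9: 9 black — skip
      12 black
    11 black
    2 gray
      6 gray
        4 gray
          4→12: 12 black — skip
          4→7: 7 black — skip
        4 black
        6→5: 5 is gray → back edge
Back edge closes the cycle 5 → 1 → 2 → 6 → 5; its vertices are {1, 2, 5, 6}.

1, 2, 5, 6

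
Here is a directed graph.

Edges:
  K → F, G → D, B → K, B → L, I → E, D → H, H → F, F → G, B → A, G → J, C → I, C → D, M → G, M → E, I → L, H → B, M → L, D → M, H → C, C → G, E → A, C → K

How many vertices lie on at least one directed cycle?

8

A vertex is on a directed cycle iff it belongs to a strongly connected component of size ≥ 2 (or has a self-loop).
The vertices on cycles are {B, C, D, F, G, H, K, M} — 8 in total.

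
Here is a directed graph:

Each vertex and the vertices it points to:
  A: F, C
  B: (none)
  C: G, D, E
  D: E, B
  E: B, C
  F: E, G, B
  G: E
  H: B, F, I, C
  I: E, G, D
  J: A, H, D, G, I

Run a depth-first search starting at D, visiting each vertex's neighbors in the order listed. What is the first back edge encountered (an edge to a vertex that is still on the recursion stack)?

G→E

DFS from D (visiting each vertex's neighbors in the order listed); mark gray on enter, black on exit:
D gray
  E gray
    B gray
    B black
    C gray
      G gray
        G→E: E is gray → back edge
First back edge: G → E.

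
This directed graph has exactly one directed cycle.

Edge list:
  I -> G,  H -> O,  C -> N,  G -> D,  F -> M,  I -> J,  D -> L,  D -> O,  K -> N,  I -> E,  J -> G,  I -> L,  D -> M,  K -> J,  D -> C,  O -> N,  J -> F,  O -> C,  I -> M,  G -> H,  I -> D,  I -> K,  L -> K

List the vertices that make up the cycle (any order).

DFS with gray/black marking from K:
K gray
  J gray
    F gray
      M gray
      M black
    F black
    G gray
      H gray
        O gray
          C gray
            N gray
            N black
          C black
          O→N: N black — skip
        O black
      H black
      D gray
        L gray
          L→K: K is gray → back edge
Back edge closes the cycle K → J → G → D → L → K; its vertices are {D, G, J, K, L}.

D, G, J, K, L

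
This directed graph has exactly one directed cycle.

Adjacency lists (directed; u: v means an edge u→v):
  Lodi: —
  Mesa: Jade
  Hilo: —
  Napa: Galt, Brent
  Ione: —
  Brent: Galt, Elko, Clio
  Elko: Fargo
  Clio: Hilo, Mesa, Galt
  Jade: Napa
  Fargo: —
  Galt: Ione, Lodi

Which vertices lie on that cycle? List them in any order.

DFS with gray/black marking from Napa:
Napa gray
  Galt gray
    Ione gray
    Ione black
    Lodi gray
    Lodi black
  Galt black
  Brent gray
    Brent→Galt: Galt black — skip
    Elko gray
      Fargo gray
      Fargo black
    Elko black
    Clio gray
      Hilo gray
      Hilo black
      Mesa gray
        Jade gray
          Jade→Napa: Napa is gray → back edge
Back edge closes the cycle Napa → Brent → Clio → Mesa → Jade → Napa; its vertices are {Clio, Jade, Mesa, Napa, Brent}.

Clio, Jade, Mesa, Napa, Brent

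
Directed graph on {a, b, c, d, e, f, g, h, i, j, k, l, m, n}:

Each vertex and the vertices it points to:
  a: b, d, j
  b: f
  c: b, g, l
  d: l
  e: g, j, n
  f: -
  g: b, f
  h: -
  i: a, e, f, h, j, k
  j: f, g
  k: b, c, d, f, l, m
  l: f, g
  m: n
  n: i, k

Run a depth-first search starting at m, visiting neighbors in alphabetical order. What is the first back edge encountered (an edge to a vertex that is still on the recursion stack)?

e→n

DFS from m (visiting neighbors in alphabetical order); mark gray on enter, black on exit:
m gray
  n gray
    i gray
      a gray
        b gray
          f gray
          f black
        b black
        d gray
          l gray
            l→f: f black — skip
            g gray
              g→b: b black — skip
              g→f: f black — skip
            g black
          l black
        d black
        j gray
          j→f: f black — skip
          j→g: g black — skip
        j black
      a black
      e gray
        e→g: g black — skip
        e→j: j black — skip
        e→n: n is gray → back edge
First back edge: e → n.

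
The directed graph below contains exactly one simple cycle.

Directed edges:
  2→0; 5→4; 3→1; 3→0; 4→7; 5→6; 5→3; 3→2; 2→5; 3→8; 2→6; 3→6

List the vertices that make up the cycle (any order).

2, 3, 5

DFS with gray/black marking from 5:
5 gray
  4 gray
    7 gray
    7 black
  4 black
  6 gray
  6 black
  3 gray
    3→6: 6 black — skip
    2 gray
      2→5: 5 is gray → back edge
Back edge closes the cycle 5 → 3 → 2 → 5; its vertices are {2, 3, 5}.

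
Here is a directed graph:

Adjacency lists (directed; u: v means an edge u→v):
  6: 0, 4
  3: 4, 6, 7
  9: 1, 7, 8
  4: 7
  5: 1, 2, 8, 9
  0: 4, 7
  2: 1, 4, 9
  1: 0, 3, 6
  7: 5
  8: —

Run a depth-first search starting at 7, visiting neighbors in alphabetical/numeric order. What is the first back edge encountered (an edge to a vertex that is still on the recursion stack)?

DFS from 7 (visiting neighbors in alphabetical/numeric order); mark gray on enter, black on exit:
7 gray
  5 gray
    1 gray
      0 gray
        4 gray
          4→7: 7 is gray → back edge
First back edge: 4 → 7.

4->7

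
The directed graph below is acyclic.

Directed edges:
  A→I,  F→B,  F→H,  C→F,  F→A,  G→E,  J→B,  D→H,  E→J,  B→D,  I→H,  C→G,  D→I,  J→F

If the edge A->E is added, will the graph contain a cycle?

Yes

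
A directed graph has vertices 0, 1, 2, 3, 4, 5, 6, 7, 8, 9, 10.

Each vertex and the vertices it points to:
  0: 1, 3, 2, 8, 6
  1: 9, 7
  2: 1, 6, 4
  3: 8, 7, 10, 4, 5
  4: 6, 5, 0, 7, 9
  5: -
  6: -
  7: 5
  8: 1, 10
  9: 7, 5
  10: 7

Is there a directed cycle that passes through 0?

Yes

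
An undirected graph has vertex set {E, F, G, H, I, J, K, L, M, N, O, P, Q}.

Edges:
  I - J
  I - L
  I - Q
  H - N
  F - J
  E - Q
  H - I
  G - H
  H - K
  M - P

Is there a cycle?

DFS, tracking each vertex's parent; an edge to a visited non-parent vertex closes a cycle.
Start from Q:
visit Q (parent –)
  visit E (parent Q)
    E–Q: parent, skip
  visit I (parent Q)
    visit L (parent I)
      L–I: parent, skip
    visit H (parent I)
      visit N (parent H)
        N–H: parent, skip
      H–I: parent, skip
      visit K (parent H)
        K–H: parent, skip
      visit G (parent H)
        G–H: parent, skip
    visit J (parent I)
      visit F (parent J)
        F–J: parent, skip
      J–I: parent, skip
    I–Q: parent, skip
visit M (parent –)
  visit P (parent M)
    P–M: parent, skip
visit O (parent –)
No non-parent visited neighbor found — the graph is a forest.

No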